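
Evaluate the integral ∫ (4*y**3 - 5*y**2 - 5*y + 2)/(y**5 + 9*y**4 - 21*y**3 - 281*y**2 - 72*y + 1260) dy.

Factor the denominator: (y - 5)*(y - 2)*(y + 3)*(y + 6)*(y + 7).
Partial-fraction decomposition: -395/(108*(y + 7)) + 23/(6*(y + 6)) - 17/(60*(y + 3)) - 1/(270*(y - 2)) + 1/(9*(y - 5)).
Integrate each term: A/(y−a) contributes A·log|y−a|.

log(y - 5)/9 - log(y - 2)/270 - 17*log(y + 3)/60 + 23*log(y + 6)/6 - 395*log(y + 7)/108 + C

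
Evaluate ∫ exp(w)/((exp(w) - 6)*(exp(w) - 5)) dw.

log(exp(w) - 6) - log(exp(w) - 5) + C

Let u = e^w, du = e^w dw.
The integral becomes ∫ du/((u-6)(u-5)); decompose into partial fractions.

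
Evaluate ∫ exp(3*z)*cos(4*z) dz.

Let I denote the integral. Integrate by parts with u = cos(4*z), dv = exp(3*z) dz, so v = exp(3*z)/3: I = exp(3*z)*cos(4*z)/3 + (4/3)·∫ exp(3*z)*sin(4*z) dz.
Apply parts again with u = sin(4*z), dv = exp(3*z) dz: ∫ exp(3*z)*sin(4*z) dz = exp(3*z)*sin(4*z)/3 − (4/3)·I. Substituting back brings back I: I = 4*exp(3*z)*sin(4*z)/9 + exp(3*z)*cos(4*z)/3 − (16/9)·I.
Solving for I: (1 + 16/9)·I equals the remaining terms, so I = (9/25)·(4*exp(3*z)*sin(4*z)/9 + exp(3*z)*cos(4*z)/3).

4*exp(3*z)*sin(4*z)/25 + 3*exp(3*z)*cos(4*z)/25 + C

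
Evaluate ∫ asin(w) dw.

w*asin(w) + sqrt(-w**2 + 1) + C

Use integration by parts with u = arcsin(w), dv = dw.
Then du = 1/sqrt(-w**2 + 1) dw.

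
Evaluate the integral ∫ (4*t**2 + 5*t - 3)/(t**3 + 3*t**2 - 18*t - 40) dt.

3*log(t - 4)/2 - log(t + 2)/6 + 8*log(t + 5)/3 + C

Factor the denominator: (t - 4)*(t + 2)*(t + 5).
Partial-fraction decomposition: 8/(3*(t + 5)) - 1/(6*(t + 2)) + 3/(2*(t - 4)).
Integrate each term: A/(t−a) contributes A·log|t−a|.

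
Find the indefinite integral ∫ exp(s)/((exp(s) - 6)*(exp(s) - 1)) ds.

Let u = e^s, du = e^s ds.
The integral becomes ∫ du/((u-1)(u-6)); decompose into partial fractions.

log(exp(s) - 6)/5 - log(exp(s) - 1)/5 + C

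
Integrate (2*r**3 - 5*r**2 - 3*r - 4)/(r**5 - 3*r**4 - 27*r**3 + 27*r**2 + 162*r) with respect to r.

-2*log(r)/81 + 115*log(r - 6)/729 + log(r - 3)/81 - 106*log(r + 3)/729 - 47/(81*r + 243) + C

Factor the denominator: r*(r - 6)*(r - 3)*(r + 3)**2.
Partial-fraction decomposition: -106/(729*(r + 3)) + 47/(81*(r + 3)**2) + 1/(81*(r - 3)) + 115/(729*(r - 6)) - 2/(81*r).
Integrate each term; A/(r−a) gives A·log|r−a|; A/(r−a)² gives −A/(r−a).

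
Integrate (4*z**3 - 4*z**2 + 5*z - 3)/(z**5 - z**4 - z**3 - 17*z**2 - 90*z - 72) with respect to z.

209*log(z - 4)/750 + 8*log(z + 1)/25 - 61*log(z + 2)/78 + 149*log(z**2 + 9)/1625 + 889*atan(z/3)/1625 + C

Factor the denominator: (z - 4)*(z + 1)*(z + 2)*(z**2 + 9).
Partial-fraction decomposition: (298*z + 2667)/(1625*(z**2 + 9)) - 61/(78*(z + 2)) + 8/(25*(z + 1)) + 209/(750*(z - 4)).
Integrate each term; A/(z−a) gives A·log|z−a|; the (Bz+D)/(z²+p²) term gives a log and an atan.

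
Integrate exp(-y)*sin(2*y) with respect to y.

Let I denote the integral. Integrate by parts with u = sin(2*y), dv = exp(-y) dy, so v = -exp(-y): I = -exp(-y)*sin(2*y) + 2·∫ exp(-y)*cos(2*y) dy.
Apply parts again with u = cos(2*y), dv = exp(-y) dy: ∫ exp(-y)*cos(2*y) dy = -exp(-y)*cos(2*y) − 2·I. Substituting back brings back I: I = -exp(-y)*sin(2*y) - 2*exp(-y)*cos(2*y) − 4·I.
Solving for I: (1 + 4)·I equals the remaining terms, so I = (1/5)·(-exp(-y)*sin(2*y) - 2*exp(-y)*cos(2*y)).

-exp(-y)*sin(2*y)/5 - 2*exp(-y)*cos(2*y)/5 + C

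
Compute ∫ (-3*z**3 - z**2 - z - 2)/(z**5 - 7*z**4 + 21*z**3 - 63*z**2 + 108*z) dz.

Factor the denominator: z*(z - 4)*(z - 3)*(z**2 + 9).
Partial-fraction decomposition: (539*z + 381)/(1350*(z**2 + 9)) + 95/(54*(z - 3)) - 107/(50*(z - 4)) - 1/(54*z).
Integrate each term; A/(z−a) gives A·log|z−a|; the (Bz+D)/(z²+p²) term gives a log and an atan.

-log(z)/54 - 107*log(z - 4)/50 + 95*log(z - 3)/54 + 539*log(z**2 + 9)/2700 + 127*atan(z/3)/1350 + C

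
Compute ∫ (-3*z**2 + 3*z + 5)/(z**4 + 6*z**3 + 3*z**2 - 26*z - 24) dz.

-log(z - 2)/90 + log(z + 1)/18 - 31*log(z + 3)/10 + 55*log(z + 4)/18 + C

Factor the denominator: (z - 2)*(z + 1)*(z + 3)*(z + 4).
Partial-fraction decomposition: 55/(18*(z + 4)) - 31/(10*(z + 3)) + 1/(18*(z + 1)) - 1/(90*(z - 2)).
Integrate each term: A/(z−a) contributes A·log|z−a|.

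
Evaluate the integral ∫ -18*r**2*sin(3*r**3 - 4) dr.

2*cos(3*r**3 - 4) + C

Let u = 3*r**3 - 4, so du = (9*r**2) dr.
Rewriting, the integral becomes -2·∫ sin(u) du = -2·-cos(u).
Substituting back, u = 3*r**3 - 4.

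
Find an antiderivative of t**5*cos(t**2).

t**4*sin(t**2)/2 + t**2*cos(t**2) - sin(t**2) + C

Let u = t², du = 2t dt; rewrite as (1/2)∫ u^2·cos(1u) du.
Now integrate by parts 2 times.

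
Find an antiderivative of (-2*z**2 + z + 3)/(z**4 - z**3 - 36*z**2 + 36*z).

Factor the denominator: z*(z - 6)*(z - 1)*(z + 6).
Partial-fraction decomposition: 25/(168*(z + 6)) - 2/(35*(z - 1)) - 7/(40*(z - 6)) + 1/(12*z).
Integrate each term: A/(z−a) contributes A·log|z−a|.

log(z)/12 - 7*log(z - 6)/40 - 2*log(z - 1)/35 + 25*log(z + 6)/168 + C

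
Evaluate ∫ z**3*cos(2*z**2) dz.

Let u = z², du = 2z dz; rewrite as (1/2)∫ u^1·cos(2u) du.
Now integrate by parts 1 time.

z**2*sin(2*z**2)/4 + cos(2*z**2)/8 + C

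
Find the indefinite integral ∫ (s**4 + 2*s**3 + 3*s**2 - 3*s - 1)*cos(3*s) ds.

s**4*sin(3*s)/3 + 2*s**3*sin(3*s)/3 + 4*s**3*cos(3*s)/9 + 5*s**2*sin(3*s)/9 + 2*s**2*cos(3*s)/3 - 13*s*sin(3*s)/9 + 10*s*cos(3*s)/27 - 37*sin(3*s)/81 - 13*cos(3*s)/27 + C

Use integration by parts with u = s**4 + 2*s**3 + 3*s**2 - 3*s - 1, dv = cos(3*s) ds, so v = sin(3*s)/3.
Apply parts 4 times (tabular method): alternate signs, differentiate u down to 0, integrate dv up.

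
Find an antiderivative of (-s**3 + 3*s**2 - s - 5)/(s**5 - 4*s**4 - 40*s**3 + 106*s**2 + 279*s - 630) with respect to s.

Factor the denominator: (s - 7)*(s - 3)*(s - 2)*(s + 3)*(s + 5).
Partial-fraction decomposition: 25/(168*(s + 5)) - 13/(150*(s + 3)) - 3/(175*(s - 2)) + 1/(24*(s - 3)) - 13/(150*(s - 7)).
Integrate each term: A/(s−a) contributes A·log|s−a|.

log(s - 3)/24 - 3*log(s - 2)/175 + 25*log(s + 5)/168 - 13*log(s**2 - 4*s - 21)/150 + C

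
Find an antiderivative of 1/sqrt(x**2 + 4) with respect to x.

Substitute x = 2·tan(θ), so dx = 2·sec(θ)^2 dθ and the radical becomes sqrt(x**2 + 4) = 2·sec(θ) by the Pythagorean identity.
Integrate the resulting trig expression in θ, then back-substitute tan(θ) = x/2, sec(θ) = sqrt(x**2 + 4)/2 (absorbing any constant into C).

log(x + sqrt(x**2 + 4)) + C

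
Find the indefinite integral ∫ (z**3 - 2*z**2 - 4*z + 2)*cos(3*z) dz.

Use integration by parts with u = z**3 - 2*z**2 - 4*z + 2, dv = cos(3*z) dz, so v = sin(3*z)/3.
Apply parts 3 times (tabular method): alternate signs, differentiate u down to 0, integrate dv up.

z**3*sin(3*z)/3 - 2*z**2*sin(3*z)/3 + z**2*cos(3*z)/3 - 14*z*sin(3*z)/9 - 4*z*cos(3*z)/9 + 22*sin(3*z)/27 - 14*cos(3*z)/27 + C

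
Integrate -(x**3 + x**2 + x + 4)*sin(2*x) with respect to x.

Use integration by parts with u = x**3 + x**2 + x + 4, dv = -sin(2*x) dx, so v = cos(2*x)/2.
Apply parts 3 times (tabular method): alternate signs, differentiate u down to 0, integrate dv up.

x**3*cos(2*x)/2 - 3*x**2*sin(2*x)/4 + x**2*cos(2*x)/2 - x*sin(2*x)/2 - x*cos(2*x)/4 + sin(2*x)/8 + 7*cos(2*x)/4 + C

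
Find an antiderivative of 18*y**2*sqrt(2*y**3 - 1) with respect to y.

Let u = 2*y**3 - 1, so du = (6*y**2) dy.
Rewriting, the integral becomes 3·∫ √u du = 3·(2/3)u^(3/2).
Substituting back, u = 2*y**3 - 1.

2*(2*y**3 - 1)**(3/2) + C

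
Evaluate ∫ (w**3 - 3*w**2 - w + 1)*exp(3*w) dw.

Use integration by parts with u = w**3 - 3*w**2 - w + 1, dv = exp(3*w) dw, so v = exp(3*w)/3.
Apply parts 3 times (tabular method): alternate signs, differentiate u down to 0, integrate dv up.

(9*w**3 - 36*w**2 + 15*w + 4)*exp(3*w)/27 + C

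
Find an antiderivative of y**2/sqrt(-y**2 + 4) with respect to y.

-y*sqrt(-y**2 + 4)/2 + 2*asin(y/2) + C

Substitute y = 2·sin(θ), so dy = 2·cos(θ) dθ and the radical becomes sqrt(-y**2 + 4) = 2·cos(θ) by the Pythagorean identity.
Integrate the resulting trig expression in θ, then back-substitute θ = asin(y/2), sin(θ) = y/2, cos(θ) = sqrt(-y**2 + 4)/2 (absorbing any constant into C).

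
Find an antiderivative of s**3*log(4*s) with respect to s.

s**4*(log(s) + 2*log(2))/4 - s**4/16 + C

Use integration by parts with u = log(4*s), dv = s**3 ds.
Then du = 1/s ds and v = s**4/4.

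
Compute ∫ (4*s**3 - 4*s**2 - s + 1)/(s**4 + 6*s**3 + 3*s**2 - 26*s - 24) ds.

log(s - 2)/6 + log(s + 1)/3 - 14*log(s + 3) + 35*log(s + 4)/2 + C

Factor the denominator: (s - 2)*(s + 1)*(s + 3)*(s + 4).
Partial-fraction decomposition: 35/(2*(s + 4)) - 14/(s + 3) + 1/(3*(s + 1)) + 1/(6*(s - 2)).
Integrate each term: A/(s−a) contributes A·log|s−a|.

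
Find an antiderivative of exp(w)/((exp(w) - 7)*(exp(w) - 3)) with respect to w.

log(exp(w) - 7)/4 - log(exp(w) - 3)/4 + C

Let u = e^w, du = e^w dw.
The integral becomes ∫ du/((u-3)(u-7)); decompose into partial fractions.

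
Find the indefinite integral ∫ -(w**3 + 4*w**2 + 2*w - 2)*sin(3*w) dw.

Use integration by parts with u = w**3 + 4*w**2 + 2*w - 2, dv = -sin(3*w) dw, so v = cos(3*w)/3.
Apply parts 3 times (tabular method): alternate signs, differentiate u down to 0, integrate dv up.

w**3*cos(3*w)/3 - w**2*sin(3*w)/3 + 4*w**2*cos(3*w)/3 - 8*w*sin(3*w)/9 + 4*w*cos(3*w)/9 - 4*sin(3*w)/27 - 26*cos(3*w)/27 + C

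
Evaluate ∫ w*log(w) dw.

w**2*log(w)/2 - w**2/4 + C

Use integration by parts with u = log(w), dv = w dw.
Then du = 1/w dw and v = w**2/2.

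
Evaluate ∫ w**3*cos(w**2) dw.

Let u = w², du = 2w dw; rewrite as (1/2)∫ u^1·cos(1u) du.
Now integrate by parts 1 time.

w**2*sin(w**2)/2 + cos(w**2)/2 + C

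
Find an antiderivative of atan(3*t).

Use integration by parts with u = arctan(3*t), dv = dt.
Then du = 3/(9*t**2 + 1) dt.

t*atan(3*t) - log(9*t**2 + 1)/6 + C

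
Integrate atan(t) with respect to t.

Use integration by parts with u = arctan(t), dv = dt.
Then du = 1/(t**2 + 1) dt.

t*atan(t) - log(t**2 + 1)/2 + C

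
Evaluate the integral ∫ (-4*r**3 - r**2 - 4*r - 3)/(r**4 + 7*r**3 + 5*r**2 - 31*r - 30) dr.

Factor the denominator: (r - 2)*(r + 1)*(r + 3)*(r + 5).
Partial-fraction decomposition: -123/(14*(r + 5)) + 27/(5*(r + 3)) - 1/(6*(r + 1)) - 47/(105*(r - 2)).
Integrate each term: A/(r−a) contributes A·log|r−a|.

-47*log(r - 2)/105 - log(r + 1)/6 + 27*log(r + 3)/5 - 123*log(r + 5)/14 + C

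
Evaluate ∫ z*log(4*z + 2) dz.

Use integration by parts with u = log(4*z + 2), dv = z dz.
Then du = 4/(4*z + 2) dz and v = z**2/2.

z**2*log(4*z + 2)/2 - z**2/4 + z/4 - log(2*z + 1)/8 + C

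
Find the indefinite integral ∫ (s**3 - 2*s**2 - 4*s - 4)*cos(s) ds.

Use integration by parts with u = s**3 - 2*s**2 - 4*s - 4, dv = cos(s) ds, so v = sin(s).
Apply parts 3 times (tabular method): alternate signs, differentiate u down to 0, integrate dv up.

s**3*sin(s) - 2*s**2*sin(s) + 3*s**2*cos(s) - 10*s*sin(s) - 4*s*cos(s) - 10*cos(s) + C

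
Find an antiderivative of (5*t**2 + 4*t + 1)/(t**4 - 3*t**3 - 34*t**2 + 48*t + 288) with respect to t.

Factor the denominator: (t - 6)*(t - 4)*(t + 3)*(t + 4).
Partial-fraction decomposition: -13/(16*(t + 4)) + 34/(63*(t + 3)) - 97/(112*(t - 4)) + 41/(36*(t - 6)).
Integrate each term: A/(t−a) contributes A·log|t−a|.

41*log(t - 6)/36 - 97*log(t - 4)/112 + 34*log(t + 3)/63 - 13*log(t + 4)/16 + C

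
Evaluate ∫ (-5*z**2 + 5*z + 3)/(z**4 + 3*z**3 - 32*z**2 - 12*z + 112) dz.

-19*log(z - 4)/44 + 7*log(z - 2)/72 - 9*log(z + 2)/40 + 277*log(z + 7)/495 + C

Factor the denominator: (z - 4)*(z - 2)*(z + 2)*(z + 7).
Partial-fraction decomposition: 277/(495*(z + 7)) - 9/(40*(z + 2)) + 7/(72*(z - 2)) - 19/(44*(z - 4)).
Integrate each term: A/(z−a) contributes A·log|z−a|.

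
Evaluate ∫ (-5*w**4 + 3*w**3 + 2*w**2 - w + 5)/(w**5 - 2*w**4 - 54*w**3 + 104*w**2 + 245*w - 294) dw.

Factor the denominator: (w - 7)*(w - 3)*(w - 1)*(w + 2)*(w + 7).
Partial-fraction decomposition: -3231/(1400*(w + 7)) + 89/(675*(w + 2)) + 1/(72*(w - 1)) + 19/(25*(w - 3)) - 680/(189*(w - 7)).
Integrate each term: A/(w−a) contributes A·log|w−a|.

-680*log(w - 7)/189 + 19*log(w - 3)/25 + log(w - 1)/72 + 89*log(w + 2)/675 - 3231*log(w + 7)/1400 + C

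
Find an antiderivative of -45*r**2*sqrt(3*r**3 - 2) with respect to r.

Let u = 3*r**3 - 2, so du = (9*r**2) dr.
Rewriting, the integral becomes -5·∫ √u du = -5·(2/3)u^(3/2).
Substituting back, u = 3*r**3 - 2.

-10*(3*r**3 - 2)**(3/2)/3 + C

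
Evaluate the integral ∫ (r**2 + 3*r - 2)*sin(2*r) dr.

Use integration by parts with u = r**2 + 3*r - 2, dv = sin(2*r) dr, so v = -cos(2*r)/2.
Apply parts 2 times (tabular method): alternate signs, differentiate u down to 0, integrate dv up.

-r**2*cos(2*r)/2 + r*sin(2*r)/2 - 3*r*cos(2*r)/2 + 3*sin(2*r)/4 + 5*cos(2*r)/4 + C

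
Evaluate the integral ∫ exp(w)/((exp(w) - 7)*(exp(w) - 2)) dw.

log(exp(w) - 7)/5 - log(exp(w) - 2)/5 + C

Let u = e^w, du = e^w dw.
The integral becomes ∫ du/((u-7)(u-2)); decompose into partial fractions.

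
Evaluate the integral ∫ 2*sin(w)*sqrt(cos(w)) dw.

Let u = cos(w), so du = (-sin(w)) dw.
Rewriting, the integral becomes -2·∫ √u du = -2·(2/3)u^(3/2).
Substituting back, u = cos(w).

-4*cos(w)**(3/2)/3 + C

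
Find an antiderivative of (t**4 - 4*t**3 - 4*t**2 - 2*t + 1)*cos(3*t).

t**4*sin(3*t)/3 - 4*t**3*sin(3*t)/3 + 4*t**3*cos(3*t)/9 - 16*t**2*sin(3*t)/9 - 4*t**2*cos(3*t)/3 + 2*t*sin(3*t)/9 - 32*t*cos(3*t)/27 + 59*sin(3*t)/81 + 2*cos(3*t)/27 + C

Use integration by parts with u = t**4 - 4*t**3 - 4*t**2 - 2*t + 1, dv = cos(3*t) dt, so v = sin(3*t)/3.
Apply parts 4 times (tabular method): alternate signs, differentiate u down to 0, integrate dv up.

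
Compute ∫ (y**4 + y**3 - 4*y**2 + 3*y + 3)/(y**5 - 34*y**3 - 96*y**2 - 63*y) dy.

Factor the denominator: y*(y - 7)*(y + 1)*(y + 3)**2.
Partial-fraction decomposition: 107/(150*(y + 3)) - 1/(5*(y + 3)**2) - 1/(8*(y + 1)) + 643/(1400*(y - 7)) - 1/(21*y).
Integrate each term; A/(y−a) gives A·log|y−a|; A/(y−a)² gives −A/(y−a).

-log(y)/21 + 643*log(y - 7)/1400 - log(y + 1)/8 + 107*log(y + 3)/150 + 1/(5*y + 15) + C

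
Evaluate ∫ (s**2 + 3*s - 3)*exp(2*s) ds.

Use integration by parts with u = s**2 + 3*s - 3, dv = exp(2*s) ds, so v = exp(2*s)/2.
Apply parts 2 times (tabular method): alternate signs, differentiate u down to 0, integrate dv up.

(s**2 + 2*s - 4)*exp(2*s)/2 + C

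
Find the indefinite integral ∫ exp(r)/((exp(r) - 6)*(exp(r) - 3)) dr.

log(exp(r) - 6)/3 - log(exp(r) - 3)/3 + C

Let u = e^r, du = e^r dr.
The integral becomes ∫ du/((u-6)(u-3)); decompose into partial fractions.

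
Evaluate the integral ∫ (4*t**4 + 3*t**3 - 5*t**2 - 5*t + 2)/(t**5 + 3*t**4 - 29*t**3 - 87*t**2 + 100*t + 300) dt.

Factor the denominator: (t - 5)*(t - 2)*(t + 2)*(t + 3)*(t + 5).
Partial-fraction decomposition: 2027/(420*(t + 5)) - 43/(16*(t + 3)) + 8/(21*(t + 2)) - 1/(7*(t - 2)) + 909/(560*(t - 5)).
Integrate each term: A/(t−a) contributes A·log|t−a|.

909*log(t - 5)/560 - log(t - 2)/7 + 8*log(t + 2)/21 - 43*log(t + 3)/16 + 2027*log(t + 5)/420 + C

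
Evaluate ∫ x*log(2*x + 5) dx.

x**2*log(2*x + 5)/2 - x**2/4 + 5*x/4 - 25*log(2*x + 5)/8 + C

Use integration by parts with u = log(2*x + 5), dv = x dx.
Then du = 2/(2*x + 5) dx and v = x**2/2.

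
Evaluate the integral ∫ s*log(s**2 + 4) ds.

s**2*log(s**2 + 4)/2 - s**2/2 + 2*log(s**2 + 4) + C

Let u = s**2 + 4, so du = (2*s) ds.
The integral becomes (1/2)·∫ log(u) du; integrate by parts with u′=log(u), dv′=du.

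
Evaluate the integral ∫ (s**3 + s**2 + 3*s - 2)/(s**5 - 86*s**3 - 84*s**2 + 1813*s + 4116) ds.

Factor the denominator: (s - 7)**2*(s + 3)*(s + 4)*(s + 7).
Partial-fraction decomposition: -317/(2352*(s + 7)) + 62/(363*(s + 4)) - 29/(400*(s + 3)) + 21629/(592900*(s - 7)) + 411/(1540*(s - 7)**2).
Integrate each term; A/(s−a) gives A·log|s−a|; A/(s−a)² gives −A/(s−a).

21629*log(s - 7)/592900 - 29*log(s + 3)/400 + 62*log(s + 4)/363 - 317*log(s + 7)/2352 - 411/(1540*s - 10780) + C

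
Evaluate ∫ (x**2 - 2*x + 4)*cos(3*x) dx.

Use integration by parts with u = x**2 - 2*x + 4, dv = cos(3*x) dx, so v = sin(3*x)/3.
Apply parts 2 times (tabular method): alternate signs, differentiate u down to 0, integrate dv up.

x**2*sin(3*x)/3 - 2*x*sin(3*x)/3 + 2*x*cos(3*x)/9 + 34*sin(3*x)/27 - 2*cos(3*x)/9 + C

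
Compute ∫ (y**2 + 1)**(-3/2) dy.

y/sqrt(y**2 + 1) + C

Substitute y = tan(θ), so dy = sec(θ)^2 dθ and the radical becomes sqrt(y**2 + 1) = sec(θ) by the Pythagorean identity.
Integrate the resulting trig expression in θ, then back-substitute tan(θ) = y, sec(θ) = sqrt(y**2 + 1) (absorbing any constant into C).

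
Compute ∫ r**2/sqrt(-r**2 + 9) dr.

Substitute r = 3·sin(θ), so dr = 3·cos(θ) dθ and the radical becomes sqrt(-r**2 + 9) = 3·cos(θ) by the Pythagorean identity.
Integrate the resulting trig expression in θ, then back-substitute θ = asin(r/3), sin(θ) = r/3, cos(θ) = sqrt(-r**2 + 9)/3 (absorbing any constant into C).

-r*sqrt(-r**2 + 9)/2 + 9*asin(r/3)/2 + C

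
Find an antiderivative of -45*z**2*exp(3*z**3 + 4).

Let u = 3*z**3 + 4, so du = (9*z**2) dz.
Rewriting, the integral becomes -5·∫ e^u du = -5·e^u.
Substituting back, u = 3*z**3 + 4.

-5*exp(3*z**3 + 4) + C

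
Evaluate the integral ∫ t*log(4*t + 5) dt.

t**2*log(4*t + 5)/2 - t**2/4 + 5*t/8 - 25*log(4*t + 5)/32 + C

Use integration by parts with u = log(4*t + 5), dv = t dt.
Then du = 4/(4*t + 5) dt and v = t**2/2.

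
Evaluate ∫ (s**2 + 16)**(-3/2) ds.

s/(16*sqrt(s**2 + 16)) + C

Substitute s = 4·tan(θ), so ds = 4·sec(θ)^2 dθ and the radical becomes sqrt(s**2 + 16) = 4·sec(θ) by the Pythagorean identity.
Integrate the resulting trig expression in θ, then back-substitute tan(θ) = s/4, sec(θ) = sqrt(s**2 + 16)/4 (absorbing any constant into C).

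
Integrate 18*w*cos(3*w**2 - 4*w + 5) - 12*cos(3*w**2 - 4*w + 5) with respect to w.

Let u = 3*w**2 - 4*w + 5, so du = (6*w - 4) dw.
Rewriting, the integral becomes 3·∫ cos(u) du = 3·sin(u).
Substituting back, u = 3*w**2 - 4*w + 5.

3*sin(3*w**2 - 4*w + 5) + C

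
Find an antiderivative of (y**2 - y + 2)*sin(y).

-y**2*cos(y) + 2*y*sin(y) + y*cos(y) - sin(y) + C

Use integration by parts with u = y**2 - y + 2, dv = sin(y) dy, so v = -cos(y).
Apply parts 2 times (tabular method): alternate signs, differentiate u down to 0, integrate dv up.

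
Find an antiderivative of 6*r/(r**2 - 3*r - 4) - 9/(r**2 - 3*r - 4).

3*log(r**2 - 3*r - 4) + C

Let u = r**2 - 3*r - 4, so du = (2*r - 3) dr.
Rewriting, the integral becomes 3·∫ 1/u du = 3·log(u).
Substituting back, u = r**2 - 3*r - 4.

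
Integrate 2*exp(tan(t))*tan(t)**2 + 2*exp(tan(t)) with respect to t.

Let u = tan(t), so du = (tan(t)**2 + 1) dt.
Rewriting, the integral becomes 2·∫ e^u du = 2·e^u.
Substituting back, u = tan(t).

2*exp(tan(t)) + C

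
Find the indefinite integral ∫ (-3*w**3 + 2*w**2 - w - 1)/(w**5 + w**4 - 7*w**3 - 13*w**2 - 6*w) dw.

log(w)/6 - 67*log(w - 3)/240 - 51*log(w + 1)/16 + 33*log(w + 2)/10 - 5/(4*w + 4) + C

Factor the denominator: w*(w - 3)*(w + 1)**2*(w + 2).
Partial-fraction decomposition: 33/(10*(w + 2)) - 51/(16*(w + 1)) + 5/(4*(w + 1)**2) - 67/(240*(w - 3)) + 1/(6*w).
Integrate each term; A/(w−a) gives A·log|w−a|; A/(w−a)² gives −A/(w−a).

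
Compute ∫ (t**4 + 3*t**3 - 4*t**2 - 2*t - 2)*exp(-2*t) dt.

(-4*t**4 - 20*t**3 - 14*t**2 - 6*t + 5)*exp(-2*t)/8 + C

Use integration by parts with u = t**4 + 3*t**3 - 4*t**2 - 2*t - 2, dv = exp(-2*t) dt, so v = -exp(-2*t)/2.
Apply parts 4 times (tabular method): alternate signs, differentiate u down to 0, integrate dv up.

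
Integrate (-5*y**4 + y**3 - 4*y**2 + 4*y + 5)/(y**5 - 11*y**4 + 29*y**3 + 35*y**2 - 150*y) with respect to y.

-log(y)/30 + 1831*log(y - 5)/980 - 397*log(y - 3)/60 - 107*log(y + 2)/490 + 615/(14*y - 70) + C

Factor the denominator: y*(y - 5)**2*(y - 3)*(y + 2).
Partial-fraction decomposition: -107/(490*(y + 2)) - 397/(60*(y - 3)) + 1831/(980*(y - 5)) - 615/(14*(y - 5)**2) - 1/(30*y).
Integrate each term; A/(y−a) gives A·log|y−a|; A/(y−a)² gives −A/(y−a).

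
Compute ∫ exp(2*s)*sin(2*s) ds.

exp(2*s)*sin(2*s)/4 - exp(2*s)*cos(2*s)/4 + C

Let I denote the integral. Integrate by parts with u = sin(2*s), dv = exp(2*s) ds, so v = exp(2*s)/2: I = exp(2*s)*sin(2*s)/2 − ∫ exp(2*s)*cos(2*s) ds.
Apply parts again with u = cos(2*s), dv = exp(2*s) ds: ∫ exp(2*s)*cos(2*s) ds = exp(2*s)*cos(2*s)/2 + I. Substituting back brings back I: I = exp(2*s)*sin(2*s)/2 - exp(2*s)*cos(2*s)/2 − I.
Solving for I: (1 + 1)·I equals the remaining terms, so I = (1/2)·(exp(2*s)*sin(2*s)/2 - exp(2*s)*cos(2*s)/2).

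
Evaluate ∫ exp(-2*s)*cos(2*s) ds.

exp(-2*s)*sin(2*s)/4 - exp(-2*s)*cos(2*s)/4 + C

Let I denote the integral. Integrate by parts with u = cos(2*s), dv = exp(-2*s) ds, so v = -exp(-2*s)/2: I = -exp(-2*s)*cos(2*s)/2 − ∫ exp(-2*s)*sin(2*s) ds.
Apply parts again with u = sin(2*s), dv = exp(-2*s) ds: ∫ exp(-2*s)*sin(2*s) ds = -exp(-2*s)*sin(2*s)/2 + I. Substituting back brings back I: I = exp(-2*s)*sin(2*s)/2 - exp(-2*s)*cos(2*s)/2 − I.
Solving for I: (1 + 1)·I equals the remaining terms, so I = (1/2)·(exp(-2*s)*sin(2*s)/2 - exp(-2*s)*cos(2*s)/2).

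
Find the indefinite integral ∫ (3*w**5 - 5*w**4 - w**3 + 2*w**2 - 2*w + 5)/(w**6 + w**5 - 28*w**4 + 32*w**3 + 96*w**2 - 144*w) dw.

Factor the denominator: w*(w - 3)*(w - 2)**2*(w + 2)*(w + 6).
Partial-fraction decomposition: 29503/(13824*(w + 6)) - 151/(640*(w + 2)) - 609/(512*(w - 2)) - 17/(64*(w - 2)**2) + 314/(135*(w - 3)) - 5/(144*w).
Integrate each term; A/(w−a) gives A·log|w−a|; A/(w−a)² gives −A/(w−a).

-5*log(w)/144 + 314*log(w - 3)/135 - 609*log(w - 2)/512 - 151*log(w + 2)/640 + 29503*log(w + 6)/13824 + 17/(64*w - 128) + C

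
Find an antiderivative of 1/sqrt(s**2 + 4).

Substitute s = 2·tan(θ), so ds = 2·sec(θ)^2 dθ and the radical becomes sqrt(s**2 + 4) = 2·sec(θ) by the Pythagorean identity.
Integrate the resulting trig expression in θ, then back-substitute tan(θ) = s/2, sec(θ) = sqrt(s**2 + 4)/2 (absorbing any constant into C).

log(s + sqrt(s**2 + 4)) + C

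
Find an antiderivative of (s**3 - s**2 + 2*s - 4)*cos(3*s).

Use integration by parts with u = s**3 - s**2 + 2*s - 4, dv = cos(3*s) ds, so v = sin(3*s)/3.
Apply parts 3 times (tabular method): alternate signs, differentiate u down to 0, integrate dv up.

s**3*sin(3*s)/3 - s**2*sin(3*s)/3 + s**2*cos(3*s)/3 + 4*s*sin(3*s)/9 - 2*s*cos(3*s)/9 - 34*sin(3*s)/27 + 4*cos(3*s)/27 + C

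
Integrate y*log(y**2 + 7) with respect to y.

Let u = y**2 + 7, so du = (2*y) dy.
The integral becomes (1/2)·∫ log(u) du; integrate by parts with u′=log(u), dv′=du.

y**2*log(y**2 + 7)/2 - y**2/2 + 7*log(y**2 + 7)/2 + C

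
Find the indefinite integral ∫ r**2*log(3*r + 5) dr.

Use integration by parts with u = log(3*r + 5), dv = r**2 dr.
Then du = 3/(3*r + 5) dr and v = r**3/3.

r**3*log(3*r + 5)/3 - r**3/9 + 5*r**2/18 - 25*r/27 + 125*log(3*r + 5)/81 + C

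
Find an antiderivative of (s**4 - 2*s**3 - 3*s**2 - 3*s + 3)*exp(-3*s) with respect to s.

(-27*s**4 + 18*s**3 + 99*s**2 + 147*s - 32)*exp(-3*s)/81 + C

Use integration by parts with u = s**4 - 2*s**3 - 3*s**2 - 3*s + 3, dv = exp(-3*s) ds, so v = -exp(-3*s)/3.
Apply parts 4 times (tabular method): alternate signs, differentiate u down to 0, integrate dv up.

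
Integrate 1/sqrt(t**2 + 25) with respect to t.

log(t + sqrt(t**2 + 25)) + C

Substitute t = 5·tan(θ), so dt = 5·sec(θ)^2 dθ and the radical becomes sqrt(t**2 + 25) = 5·sec(θ) by the Pythagorean identity.
Integrate the resulting trig expression in θ, then back-substitute tan(θ) = t/5, sec(θ) = sqrt(t**2 + 25)/5 (absorbing any constant into C).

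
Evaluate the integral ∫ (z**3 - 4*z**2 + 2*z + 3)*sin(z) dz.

Use integration by parts with u = z**3 - 4*z**2 + 2*z + 3, dv = sin(z) dz, so v = -cos(z).
Apply parts 3 times (tabular method): alternate signs, differentiate u down to 0, integrate dv up.

-z**3*cos(z) + 3*z**2*sin(z) + 4*z**2*cos(z) - 8*z*sin(z) + 4*z*cos(z) - 4*sin(z) - 11*cos(z) + C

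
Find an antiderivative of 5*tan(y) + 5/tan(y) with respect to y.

5*log(tan(y)) + C

Let u = tan(y), so du = (tan(y)**2 + 1) dy.
Rewriting, the integral becomes 5·∫ 1/u du = 5·log(u).
Substituting back, u = tan(y).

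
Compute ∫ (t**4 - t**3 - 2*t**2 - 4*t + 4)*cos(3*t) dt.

t**4*sin(3*t)/3 - t**3*sin(3*t)/3 + 4*t**3*cos(3*t)/9 - 10*t**2*sin(3*t)/9 - t**2*cos(3*t)/3 - 10*t*sin(3*t)/9 - 20*t*cos(3*t)/27 + 128*sin(3*t)/81 - 10*cos(3*t)/27 + C

Use integration by parts with u = t**4 - t**3 - 2*t**2 - 4*t + 4, dv = cos(3*t) dt, so v = sin(3*t)/3.
Apply parts 4 times (tabular method): alternate signs, differentiate u down to 0, integrate dv up.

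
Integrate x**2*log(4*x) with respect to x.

x**3*(log(x) + 2*log(2))/3 - x**3/9 + C

Use integration by parts with u = log(4*x), dv = x**2 dx.
Then du = 1/x dx and v = x**3/3.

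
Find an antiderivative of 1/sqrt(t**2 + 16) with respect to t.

Substitute t = 4·tan(θ), so dt = 4·sec(θ)^2 dθ and the radical becomes sqrt(t**2 + 16) = 4·sec(θ) by the Pythagorean identity.
Integrate the resulting trig expression in θ, then back-substitute tan(θ) = t/4, sec(θ) = sqrt(t**2 + 16)/4 (absorbing any constant into C).

log(t + sqrt(t**2 + 16)) + C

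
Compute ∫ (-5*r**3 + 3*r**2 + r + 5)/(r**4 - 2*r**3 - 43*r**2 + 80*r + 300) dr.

-16768*log(r - 5)/5929 + 55*log(r + 2)/196 - 1187*log(r + 6)/484 + 540/(77*r - 385) + C

Factor the denominator: (r - 5)**2*(r + 2)*(r + 6).
Partial-fraction decomposition: -1187/(484*(r + 6)) + 55/(196*(r + 2)) - 16768/(5929*(r - 5)) - 540/(77*(r - 5)**2).
Integrate each term; A/(r−a) gives A·log|r−a|; A/(r−a)² gives −A/(r−a).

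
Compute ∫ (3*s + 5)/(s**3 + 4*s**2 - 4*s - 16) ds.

11*log(s - 2)/24 + log(s + 2)/8 - 7*log(s + 4)/12 + C

Factor the denominator: (s - 2)*(s + 2)*(s + 4).
Partial-fraction decomposition: -7/(12*(s + 4)) + 1/(8*(s + 2)) + 11/(24*(s - 2)).
Integrate each term: A/(s−a) contributes A·log|s−a|.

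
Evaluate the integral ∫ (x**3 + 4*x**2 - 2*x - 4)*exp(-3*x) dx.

Use integration by parts with u = x**3 + 4*x**2 - 2*x - 4, dv = exp(-3*x) dx, so v = -exp(-3*x)/3.
Apply parts 3 times (tabular method): alternate signs, differentiate u down to 0, integrate dv up.

(-9*x**3 - 45*x**2 - 12*x + 32)*exp(-3*x)/27 + C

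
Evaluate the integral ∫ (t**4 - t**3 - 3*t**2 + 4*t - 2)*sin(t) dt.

Use integration by parts with u = t**4 - t**3 - 3*t**2 + 4*t - 2, dv = sin(t) dt, so v = -cos(t).
Apply parts 4 times (tabular method): alternate signs, differentiate u down to 0, integrate dv up.

-t**4*cos(t) + 4*t**3*sin(t) + t**3*cos(t) - 3*t**2*sin(t) + 15*t**2*cos(t) - 30*t*sin(t) - 10*t*cos(t) + 10*sin(t) - 28*cos(t) + C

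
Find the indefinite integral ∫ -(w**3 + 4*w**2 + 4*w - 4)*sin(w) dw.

Use integration by parts with u = w**3 + 4*w**2 + 4*w - 4, dv = -sin(w) dw, so v = cos(w).
Apply parts 3 times (tabular method): alternate signs, differentiate u down to 0, integrate dv up.

w**3*cos(w) - 3*w**2*sin(w) + 4*w**2*cos(w) - 8*w*sin(w) - 2*w*cos(w) + 2*sin(w) - 12*cos(w) + C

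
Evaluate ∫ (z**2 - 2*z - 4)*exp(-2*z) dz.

Use integration by parts with u = z**2 - 2*z - 4, dv = exp(-2*z) dz, so v = -exp(-2*z)/2.
Apply parts 2 times (tabular method): alternate signs, differentiate u down to 0, integrate dv up.

(-2*z**2 + 2*z + 9)*exp(-2*z)/4 + C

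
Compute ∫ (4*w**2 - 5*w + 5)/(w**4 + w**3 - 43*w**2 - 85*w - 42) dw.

Factor the denominator: (w - 7)*(w + 1)**2*(w + 6).
Partial-fraction decomposition: -179/(325*(w + 6)) + 281/(800*(w + 1)) - 7/(20*(w + 1)**2) + 83/(416*(w - 7)).
Integrate each term; A/(w−a) gives A·log|w−a|; A/(w−a)² gives −A/(w−a).

83*log(w - 7)/416 + 281*log(w + 1)/800 - 179*log(w + 6)/325 + 7/(20*w + 20) + C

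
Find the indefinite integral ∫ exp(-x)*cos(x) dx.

Let I denote the integral. Integrate by parts with u = cos(x), dv = exp(-x) dx, so v = -exp(-x): I = -exp(-x)*cos(x) − ∫ exp(-x)*sin(x) dx.
Apply parts again with u = sin(x), dv = exp(-x) dx: ∫ exp(-x)*sin(x) dx = -exp(-x)*sin(x) + I. Substituting back brings back I: I = exp(-x)*sin(x) - exp(-x)*cos(x) − I.
Solving for I: (1 + 1)·I equals the remaining terms, so I = (1/2)·(exp(-x)*sin(x) - exp(-x)*cos(x)).

exp(-x)*sin(x)/2 - exp(-x)*cos(x)/2 + C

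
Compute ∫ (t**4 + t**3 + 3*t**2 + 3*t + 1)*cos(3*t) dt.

Use integration by parts with u = t**4 + t**3 + 3*t**2 + 3*t + 1, dv = cos(3*t) dt, so v = sin(3*t)/3.
Apply parts 4 times (tabular method): alternate signs, differentiate u down to 0, integrate dv up.

t**4*sin(3*t)/3 + t**3*sin(3*t)/3 + 4*t**3*cos(3*t)/9 + 5*t**2*sin(3*t)/9 + t**2*cos(3*t)/3 + 7*t*sin(3*t)/9 + 10*t*cos(3*t)/27 + 17*sin(3*t)/81 + 7*cos(3*t)/27 + C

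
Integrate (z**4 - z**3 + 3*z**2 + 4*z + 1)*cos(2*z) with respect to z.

z**4*sin(2*z)/2 - z**3*sin(2*z)/2 + z**3*cos(2*z) - 3*z**2*cos(2*z)/4 + 11*z*sin(2*z)/4 + sin(2*z)/2 + 11*cos(2*z)/8 + C

Use integration by parts with u = z**4 - z**3 + 3*z**2 + 4*z + 1, dv = cos(2*z) dz, so v = sin(2*z)/2.
Apply parts 4 times (tabular method): alternate signs, differentiate u down to 0, integrate dv up.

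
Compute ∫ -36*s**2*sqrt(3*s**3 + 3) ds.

Let u = 3*s**3 + 3, so du = (9*s**2) ds.
Rewriting, the integral becomes -4·∫ √u du = -4·(2/3)u^(3/2).
Substituting back, u = 3*s**3 + 3.

-8*(3*s**3 + 3)**(3/2)/3 + C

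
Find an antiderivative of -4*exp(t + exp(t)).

Let u = exp(t), so du = (exp(t)) dt.
Rewriting, the integral becomes -4·∫ e^u du = -4·e^u.
Substituting back, u = exp(t).

-4*exp(exp(t)) + C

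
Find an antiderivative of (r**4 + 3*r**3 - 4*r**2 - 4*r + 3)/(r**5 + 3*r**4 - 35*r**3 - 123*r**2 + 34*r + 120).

Factor the denominator: (r - 6)*(r - 1)*(r + 1)*(r + 4)*(r + 5).
Partial-fraction decomposition: 173/(264*(r + 5)) - 19/(150*(r + 4)) + 1/(168*(r + 1)) + 1/(300*(r - 1)) + 1779/(3850*(r - 6)).
Integrate each term: A/(r−a) contributes A·log|r−a|.

1779*log(r - 6)/3850 + log(r - 1)/300 + log(r + 1)/168 - 19*log(r + 4)/150 + 173*log(r + 5)/264 + C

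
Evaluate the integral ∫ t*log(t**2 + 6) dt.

Let u = t**2 + 6, so du = (2*t) dt.
The integral becomes (1/2)·∫ log(u) du; integrate by parts with u′=log(u), dv′=du.

t**2*log(t**2 + 6)/2 - t**2/2 + 3*log(t**2 + 6) + C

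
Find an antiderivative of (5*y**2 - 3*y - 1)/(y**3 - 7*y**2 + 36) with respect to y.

Factor the denominator: (y - 6)*(y - 3)*(y + 2).
Partial-fraction decomposition: 5/(8*(y + 2)) - 7/(3*(y - 3)) + 161/(24*(y - 6)).
Integrate each term: A/(y−a) contributes A·log|y−a|.

161*log(y - 6)/24 - 7*log(y - 3)/3 + 5*log(y + 2)/8 + C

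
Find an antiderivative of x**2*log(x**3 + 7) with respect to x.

Let u = x**3 + 7, so du = (3*x**2) dx.
The integral becomes (1/3)·∫ log(u) du; integrate by parts with u′=log(u), dv′=du.

x**3*log(x**3 + 7)/3 - x**3/3 + 7*log(x**3 + 7)/3 + C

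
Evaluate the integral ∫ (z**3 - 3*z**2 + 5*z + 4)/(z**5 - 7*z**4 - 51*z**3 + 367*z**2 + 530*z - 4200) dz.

235*log(z - 7)/572 - 14561*log(z - 5)/39204 + 64*log(z + 4)/891 - 175*log(z + 6)/1573 + 79/(198*z - 990) + C

Factor the denominator: (z - 7)*(z - 5)**2*(z + 4)*(z + 6).
Partial-fraction decomposition: -175/(1573*(z + 6)) + 64/(891*(z + 4)) - 14561/(39204*(z - 5)) - 79/(198*(z - 5)**2) + 235/(572*(z - 7)).
Integrate each term; A/(z−a) gives A·log|z−a|; A/(z−a)² gives −A/(z−a).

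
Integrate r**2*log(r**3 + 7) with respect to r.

Let u = r**3 + 7, so du = (3*r**2) dr.
The integral becomes (1/3)·∫ log(u) du; integrate by parts with u′=log(u), dv′=du.

r**3*log(r**3 + 7)/3 - r**3/3 + 7*log(r**3 + 7)/3 + C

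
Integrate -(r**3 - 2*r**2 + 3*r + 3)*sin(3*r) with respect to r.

Use integration by parts with u = r**3 - 2*r**2 + 3*r + 3, dv = -sin(3*r) dr, so v = cos(3*r)/3.
Apply parts 3 times (tabular method): alternate signs, differentiate u down to 0, integrate dv up.

r**3*cos(3*r)/3 - r**2*sin(3*r)/3 - 2*r**2*cos(3*r)/3 + 4*r*sin(3*r)/9 + 7*r*cos(3*r)/9 - 7*sin(3*r)/27 + 31*cos(3*r)/27 + C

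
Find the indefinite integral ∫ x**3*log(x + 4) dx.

Use integration by parts with u = log(x + 4), dv = x**3 dx.
Then du = 1/(x + 4) dx and v = x**4/4.

x**4*log(x + 4)/4 - x**4/16 + x**3/3 - 2*x**2 + 16*x - 64*log(x + 4) + C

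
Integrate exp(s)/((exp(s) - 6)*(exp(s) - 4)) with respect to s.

log(exp(s) - 6)/2 - log(exp(s) - 4)/2 + C

Let u = e^s, du = e^s ds.
The integral becomes ∫ du/((u-4)(u-6)); decompose into partial fractions.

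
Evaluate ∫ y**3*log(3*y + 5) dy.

y**4*log(3*y + 5)/4 - y**4/16 + 5*y**3/36 - 25*y**2/72 + 125*y/108 - 625*log(3*y + 5)/324 + C

Use integration by parts with u = log(3*y + 5), dv = y**3 dy.
Then du = 3/(3*y + 5) dy and v = y**4/4.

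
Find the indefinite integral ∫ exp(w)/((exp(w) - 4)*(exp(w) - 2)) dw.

log(exp(w) - 4)/2 - log(exp(w) - 2)/2 + C

Let u = e^w, du = e^w dw.
The integral becomes ∫ du/((u-2)(u-4)); decompose into partial fractions.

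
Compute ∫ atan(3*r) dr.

Use integration by parts with u = arctan(3*r), dv = dr.
Then du = 3/(9*r**2 + 1) dr.

r*atan(3*r) - log(9*r**2 + 1)/6 + C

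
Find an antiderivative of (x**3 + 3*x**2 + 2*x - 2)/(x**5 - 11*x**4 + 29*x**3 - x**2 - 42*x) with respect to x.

Factor the denominator: x*(x - 7)*(x - 3)*(x - 2)*(x + 1).
Partial-fraction decomposition: -1/(48*(x + 1)) + 11/(15*(x - 2)) - 29/(24*(x - 3)) + 251/(560*(x - 7)) + 1/(21*x).
Integrate each term: A/(x−a) contributes A·log|x−a|.

log(x)/21 + 251*log(x - 7)/560 - 29*log(x - 3)/24 + 11*log(x - 2)/15 - log(x + 1)/48 + C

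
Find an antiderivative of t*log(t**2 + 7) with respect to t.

t**2*log(t**2 + 7)/2 - t**2/2 + 7*log(t**2 + 7)/2 + C

Let u = t**2 + 7, so du = (2*t) dt.
The integral becomes (1/2)·∫ log(u) du; integrate by parts with u′=log(u), dv′=du.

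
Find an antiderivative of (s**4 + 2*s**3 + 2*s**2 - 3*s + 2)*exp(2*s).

Use integration by parts with u = s**4 + 2*s**3 + 2*s**2 - 3*s + 2, dv = exp(2*s) ds, so v = exp(2*s)/2.
Apply parts 4 times (tabular method): alternate signs, differentiate u down to 0, integrate dv up.

(2*s**4 + 4*s**2 - 10*s + 9)*exp(2*s)/4 + C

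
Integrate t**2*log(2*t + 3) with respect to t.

t**3*log(2*t + 3)/3 - t**3/9 + t**2/4 - 3*t/4 + 9*log(2*t + 3)/8 + C

Use integration by parts with u = log(2*t + 3), dv = t**2 dt.
Then du = 2/(2*t + 3) dt and v = t**3/3.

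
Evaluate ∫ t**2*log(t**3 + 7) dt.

Let u = t**3 + 7, so du = (3*t**2) dt.
The integral becomes (1/3)·∫ log(u) du; integrate by parts with u′=log(u), dv′=du.

t**3*log(t**3 + 7)/3 - t**3/3 + 7*log(t**3 + 7)/3 + C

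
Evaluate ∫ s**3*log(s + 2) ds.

s**4*log(s + 2)/4 - s**4/16 + s**3/6 - s**2/2 + 2*s - 4*log(s + 2) + C

Use integration by parts with u = log(s + 2), dv = s**3 ds.
Then du = 1/(s + 2) ds and v = s**4/4.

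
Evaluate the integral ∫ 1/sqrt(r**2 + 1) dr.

log(r + sqrt(r**2 + 1)) + C

Substitute r = tan(θ), so dr = sec(θ)^2 dθ and the radical becomes sqrt(r**2 + 1) = sec(θ) by the Pythagorean identity.
Integrate the resulting trig expression in θ, then back-substitute tan(θ) = r, sec(θ) = sqrt(r**2 + 1) (absorbing any constant into C).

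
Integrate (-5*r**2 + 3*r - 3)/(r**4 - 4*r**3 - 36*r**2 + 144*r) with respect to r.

Factor the denominator: r*(r - 6)*(r - 4)*(r + 6).
Partial-fraction decomposition: 67/(240*(r + 6)) + 71/(80*(r - 4)) - 55/(48*(r - 6)) - 1/(48*r).
Integrate each term: A/(r−a) contributes A·log|r−a|.

-log(r)/48 - 55*log(r - 6)/48 + 71*log(r - 4)/80 + 67*log(r + 6)/240 + C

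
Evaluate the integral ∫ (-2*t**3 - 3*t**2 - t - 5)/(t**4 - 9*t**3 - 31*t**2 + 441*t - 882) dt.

-845*log(t - 7)/56 + 551*log(t - 6)/39 - 89*log(t - 3)/120 - 541*log(t + 7)/1820 + C

Factor the denominator: (t - 7)*(t - 6)*(t - 3)*(t + 7).
Partial-fraction decomposition: -541/(1820*(t + 7)) - 89/(120*(t - 3)) + 551/(39*(t - 6)) - 845/(56*(t - 7)).
Integrate each term: A/(t−a) contributes A·log|t−a|.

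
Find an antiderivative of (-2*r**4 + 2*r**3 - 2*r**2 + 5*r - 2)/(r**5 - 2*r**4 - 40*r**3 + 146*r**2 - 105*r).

2*log(r)/105 - 1027*log(r - 5)/480 + 113*log(r - 3)/120 + log(r - 1)/64 - 5623*log(r + 7)/6720 + C

Factor the denominator: r*(r - 5)*(r - 3)*(r - 1)*(r + 7).
Partial-fraction decomposition: -5623/(6720*(r + 7)) + 1/(64*(r - 1)) + 113/(120*(r - 3)) - 1027/(480*(r - 5)) + 2/(105*r).
Integrate each term: A/(r−a) contributes A·log|r−a|.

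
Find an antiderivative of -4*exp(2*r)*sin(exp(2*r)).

Let u = exp(2*r), so du = (2*exp(2*r)) dr.
Rewriting, the integral becomes -2·∫ sin(u) du = -2·-cos(u).
Substituting back, u = exp(2*r).

2*cos(exp(2*r)) + C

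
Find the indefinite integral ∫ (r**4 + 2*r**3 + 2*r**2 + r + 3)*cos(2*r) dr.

r**4*sin(2*r)/2 + r**3*sin(2*r) + r**3*cos(2*r) - r**2*sin(2*r)/2 + 3*r**2*cos(2*r)/2 - r*sin(2*r) - r*cos(2*r)/2 + 7*sin(2*r)/4 - cos(2*r)/2 + C

Use integration by parts with u = r**4 + 2*r**3 + 2*r**2 + r + 3, dv = cos(2*r) dr, so v = sin(2*r)/2.
Apply parts 4 times (tabular method): alternate signs, differentiate u down to 0, integrate dv up.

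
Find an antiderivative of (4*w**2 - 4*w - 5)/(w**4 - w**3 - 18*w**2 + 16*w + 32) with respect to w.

43*log(w - 4)/80 - log(w - 2)/12 + log(w + 1)/15 - 25*log(w + 4)/48 + C

Factor the denominator: (w - 4)*(w - 2)*(w + 1)*(w + 4).
Partial-fraction decomposition: -25/(48*(w + 4)) + 1/(15*(w + 1)) - 1/(12*(w - 2)) + 43/(80*(w - 4)).
Integrate each term: A/(w−a) contributes A·log|w−a|.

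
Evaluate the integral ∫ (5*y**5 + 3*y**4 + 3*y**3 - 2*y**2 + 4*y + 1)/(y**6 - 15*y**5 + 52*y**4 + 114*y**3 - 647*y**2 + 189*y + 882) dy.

Factor the denominator: (y - 7)**2*(y - 3)*(y - 2)*(y + 1)*(y + 3).
Partial-fraction decomposition: 541/(3000*(y + 3)) - 5/(768*(y + 1)) - 233/(375*(y - 2)) + 767/(192*(y - 3)) + 46487/(32000*(y - 7)) + 46099/(800*(y - 7)**2).
Integrate each term; A/(y−a) gives A·log|y−a|; A/(y−a)² gives −A/(y−a).

46487*log(y - 7)/32000 + 767*log(y - 3)/192 - 233*log(y - 2)/375 - 5*log(y + 1)/768 + 541*log(y + 3)/3000 - 46099/(800*y - 5600) + C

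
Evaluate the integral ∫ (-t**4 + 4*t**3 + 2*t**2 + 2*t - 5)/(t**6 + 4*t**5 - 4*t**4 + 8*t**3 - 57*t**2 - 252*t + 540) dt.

Factor the denominator: (t - 2)**2*(t + 3)*(t + 5)*(t**2 + 9).
Partial-fraction decomposition: -(3857*t + 1812)/(25857*(t**2 + 9)) + 545/(1666*(t + 5)) - 91/(450*(t + 3)) + 5022/(207025*(t - 2)) + 23/(455*(t - 2)**2).
Integrate each term; A/(t−a) gives A·log|t−a|; the (Bt+D)/(t²+p²) term gives a log and an atan.

5022*log(t - 2)/207025 - 91*log(t + 3)/450 + 545*log(t + 5)/1666 - 3857*log(t**2 + 9)/51714 - 604*atan(t/3)/25857 - 23/(455*t - 910) + C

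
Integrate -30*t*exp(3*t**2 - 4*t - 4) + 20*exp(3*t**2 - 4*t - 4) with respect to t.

-5*exp(3*t**2 - 4*t - 4) + C

Let u = 3*t**2 - 4*t - 4, so du = (6*t - 4) dt.
Rewriting, the integral becomes -5·∫ e^u du = -5·e^u.
Substituting back, u = 3*t**2 - 4*t - 4.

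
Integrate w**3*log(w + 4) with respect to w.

w**4*log(w + 4)/4 - w**4/16 + w**3/3 - 2*w**2 + 16*w - 64*log(w + 4) + C

Use integration by parts with u = log(w + 4), dv = w**3 dw.
Then du = 1/(w + 4) dw and v = w**4/4.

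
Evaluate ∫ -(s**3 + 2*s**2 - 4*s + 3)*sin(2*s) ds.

Use integration by parts with u = s**3 + 2*s**2 - 4*s + 3, dv = -sin(2*s) ds, so v = cos(2*s)/2.
Apply parts 3 times (tabular method): alternate signs, differentiate u down to 0, integrate dv up.

s**3*cos(2*s)/2 - 3*s**2*sin(2*s)/4 + s**2*cos(2*s) - s*sin(2*s) - 11*s*cos(2*s)/4 + 11*sin(2*s)/8 + cos(2*s) + C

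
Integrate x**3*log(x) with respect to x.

Use integration by parts with u = log(x), dv = x**3 dx.
Then du = 1/x dx and v = x**4/4.

x**4*log(x)/4 - x**4/16 + C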